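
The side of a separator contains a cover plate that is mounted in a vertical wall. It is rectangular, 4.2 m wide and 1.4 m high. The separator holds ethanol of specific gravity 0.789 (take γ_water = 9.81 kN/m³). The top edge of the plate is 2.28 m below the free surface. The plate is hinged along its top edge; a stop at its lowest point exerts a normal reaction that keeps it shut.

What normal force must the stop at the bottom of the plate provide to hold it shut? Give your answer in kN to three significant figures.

P ≈ 73.1 kN

γ = 0.789 × 9.81 = 7.74009 kN/m³.
The centroid lies 1.4/2 = 0.7 m below the top edge, so the centroid depth is h_c = 2.28 + 0.7 = 2.98 m.
A = 4.2 × 1.4 = 5.88 m².
Resultant F = γ·h_c·A = 7.74009 × 2.98 × 5.88 = 135.625 kN.
I_c = b·h³/12 = 4.2 × 1.4³/12 = 0.9604 m⁴.
Centre of pressure: y_p = y_c + I_c/(y_c·A) = 2.98 + 0.9604/(2.98 × 5.88) = 2.98 + 0.0548098 = 3.03481 m along the plane.
The resultant acts 0.7 + 0.0548098 = 0.75481 m (along the plate) below the hinge at the top edge, so the moment about the hinge is M = F × 0.75481 = 135.625 × 0.75481 = 102.371 kN·m.
A normal force at the bottom, 1.4 m from the hinge, must supply this moment: P = 102.371/1.4 = 73.1221 kN.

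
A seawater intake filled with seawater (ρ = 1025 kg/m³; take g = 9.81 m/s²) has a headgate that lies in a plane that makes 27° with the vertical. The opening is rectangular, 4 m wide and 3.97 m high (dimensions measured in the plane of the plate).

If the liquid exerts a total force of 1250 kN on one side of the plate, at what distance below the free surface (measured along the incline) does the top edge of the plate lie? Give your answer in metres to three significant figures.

γ = ρg = 1025 × 9.81 / 1000 = 10.05525 kN/m³.
A = 4 × 3.97 = 15.88 m².
From F = γ·h_c·A, the centroid depth is h_c = 1250/(10.05525 × 15.88) = 7.82829 m.
The plate makes 27° with the vertical, i.e. θ = 90° − 27° = 63° to the horizontal. Measuring y along the incline from the free-surface line, vertical depth h = y·sinθ with sinθ = 0.891007.
Along the incline, y_c = h_c/sinθ = 7.82829/0.891007 = 8.78589 m.
The centroid lies 3.97/2 = 1.985 m below the top edge, so the top edge sits at y_top = 8.78589 − 1.985 = 6.80089 m along the incline.

y_top ≈ 6.80 m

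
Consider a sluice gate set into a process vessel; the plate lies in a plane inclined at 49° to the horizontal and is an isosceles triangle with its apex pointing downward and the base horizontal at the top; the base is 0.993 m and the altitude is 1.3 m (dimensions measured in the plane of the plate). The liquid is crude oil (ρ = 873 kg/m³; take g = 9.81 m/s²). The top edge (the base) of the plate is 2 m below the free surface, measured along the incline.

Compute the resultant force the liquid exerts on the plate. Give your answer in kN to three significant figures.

F ≈ 10.2 kN

γ = ρg = 873 × 9.81 / 1000 = 8.56413 kN/m³.
Let θ = 49° be the plate's angle to the horizontal; measure y along the incline from where the plane meets the free surface. Vertical depth h = y·sinθ with sinθ = 0.754710.
With the apex down, the centroid sits h/3 = 1.3/3 = 0.433333 m below the base (the top edge), so y_c = 2 + 0.433333 = 2.43333 m and h_c = 2.43333 × 0.754710 = 1.83646 m.
A = ½ × 0.993 × 1.3 = 0.64545 m².
Resultant F = γ·h_c·A = 8.56413 × 1.83646 × 0.64545 = 10.1514 kN.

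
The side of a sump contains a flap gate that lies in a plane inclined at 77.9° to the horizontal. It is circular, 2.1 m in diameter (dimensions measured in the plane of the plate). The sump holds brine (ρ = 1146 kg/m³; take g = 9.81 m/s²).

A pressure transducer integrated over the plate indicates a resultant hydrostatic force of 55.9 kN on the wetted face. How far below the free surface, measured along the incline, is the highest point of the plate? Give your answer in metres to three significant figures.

y_top ≈ 0.418 m

γ = ρg = 1146 × 9.81 / 1000 = 11.24226 kN/m³.
A = π(1.05)² = 3.46361 m².
From F = γ·h_c·A, the centroid depth is h_c = 55.9/(11.24226 × 3.46361) = 1.43559 m.
Let θ = 77.9° be the plate's angle to the horizontal; measure y along the incline from where the plane meets the free surface. Vertical depth h = y·sinθ with sinθ = 0.977783.
Along the incline, y_c = h_c/sinθ = 1.43559/0.977783 = 1.46821 m.
The centroid is at the centre, 1.05 m below the top of the plate, so the highest point sits at y_top = 1.46821 − 1.05 = 0.41821 m along the incline.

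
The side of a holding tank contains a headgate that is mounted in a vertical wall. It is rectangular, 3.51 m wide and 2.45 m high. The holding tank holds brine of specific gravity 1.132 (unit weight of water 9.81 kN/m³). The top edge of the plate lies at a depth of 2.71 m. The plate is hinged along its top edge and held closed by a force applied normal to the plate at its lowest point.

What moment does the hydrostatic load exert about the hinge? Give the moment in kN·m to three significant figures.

γ = 1.132 × 9.81 = 11.10492 kN/m³.
The centroid lies 2.45/2 = 1.225 m below the top edge, so the centroid depth is h_c = 2.71 + 1.225 = 3.935 m.
A = 3.51 × 2.45 = 8.5995 m².
Resultant F = γ·h_c·A = 11.10492 × 3.935 × 8.5995 = 375.78 kN.
I_c = b·h³/12 = 3.51 × 2.45³/12 = 4.30154 m⁴.
Centre of pressure: y_p = y_c + I_c/(y_c·A) = 3.935 + 4.30154/(3.935 × 8.5995) = 3.935 + 0.127118 = 4.06212 m along the plane.
The resultant acts 1.225 + 0.127118 = 1.35212 m (along the plate) below the hinge at the top edge, so the moment about the hinge is M = F × 1.35212 = 375.78 × 1.35212 = 508.1 kN·m.

M ≈ 508 kN·m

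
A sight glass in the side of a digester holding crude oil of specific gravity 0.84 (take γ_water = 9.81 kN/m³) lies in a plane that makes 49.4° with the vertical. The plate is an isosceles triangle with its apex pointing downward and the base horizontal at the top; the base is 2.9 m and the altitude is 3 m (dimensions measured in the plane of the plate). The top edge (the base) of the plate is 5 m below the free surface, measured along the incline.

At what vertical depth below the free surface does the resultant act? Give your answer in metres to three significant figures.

h_p = 3.96 m

γ = 0.84 × 9.81 = 8.2404 kN/m³.
The plate makes 49.4° with the vertical, i.e. θ = 90° − 49.4° = 40.6° to the horizontal. Measuring y along the incline from the free-surface line, vertical depth h = y·sinθ with sinθ = 0.650774.
With the apex down, the centroid sits h/3 = 3/3 = 1 m below the base (the top edge), so y_c = 5 + 1 = 6 m and h_c = 6 × 0.650774 = 3.90464 m.
A = ½ × 2.9 × 3 = 4.35 m².
Resultant F = γ·h_c·A = 8.2404 × 3.90464 × 4.35 = 139.965 kN.
I_c = b·h³/36 = 2.9 × 3³/36 = 2.175 m⁴.
Centre of pressure: y_p = y_c + I_c/(y_c·A) = 6 + 2.175/(6 × 4.35) = 6 + 0.0833333 = 6.08333 m along the plane.
Vertically, h_p = y_p·sinθ = 6.08333 × 0.650774 = 3.95887 m.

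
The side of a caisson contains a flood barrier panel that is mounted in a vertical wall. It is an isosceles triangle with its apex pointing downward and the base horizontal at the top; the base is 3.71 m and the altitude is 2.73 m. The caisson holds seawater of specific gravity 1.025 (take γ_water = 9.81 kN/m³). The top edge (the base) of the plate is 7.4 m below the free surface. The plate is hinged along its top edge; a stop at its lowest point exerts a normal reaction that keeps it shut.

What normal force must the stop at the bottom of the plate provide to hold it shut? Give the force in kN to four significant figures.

γ = 1.025 × 9.81 = 10.05525 kN/m³.
With the apex down, the centroid sits h/3 = 2.73/3 = 0.91 m below the base (the top edge), so the centroid depth is h_c = 7.4 + 0.91 = 8.31 m.
A = ½ × 3.71 × 2.73 = 5.06415 m².
Resultant F = γ·h_c·A = 10.05525 × 8.31 × 5.06415 = 423.156 kN.
I_c = b·h³/36 = 3.71 × 2.73³/36 = 2.09681 m⁴.
Centre of pressure: y_p = y_c + I_c/(y_c·A) = 8.31 + 2.09681/(8.31 × 5.06415) = 8.31 + 0.0498255 = 8.35983 m along the plane.
The resultant acts 0.91 + 0.0498255 = 0.959825 m (along the plate) below the hinge at the top edge, so the moment about the hinge is M = F × 0.959825 = 423.156 × 0.959825 = 406.156 kN·m.
A normal force at the bottom, 2.73 m from the hinge, must supply this moment: P = 406.156/2.73 = 148.775 kN.

P ≈ 148.8 kN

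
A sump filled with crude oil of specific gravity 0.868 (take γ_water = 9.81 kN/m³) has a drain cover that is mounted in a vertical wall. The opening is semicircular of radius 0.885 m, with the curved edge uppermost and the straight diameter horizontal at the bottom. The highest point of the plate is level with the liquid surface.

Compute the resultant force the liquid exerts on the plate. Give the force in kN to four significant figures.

γ = 0.868 × 9.81 = 8.51508 kN/m³.
The centroid lies 4r/(3π) = 0.375606 m above the diameter, so r − 4r/(3π) = 0.885 − 0.375606 = 0.509394 m below the topmost point, so the centroid depth is h_c = 0.509394 m.
A = πr²/2 = π × 0.885²/2 = 1.23029 m².
Resultant F = γ·h_c·A = 8.51508 × 0.509394 × 1.23029 = 5.33642 kN.

F ≈ 5.336 kN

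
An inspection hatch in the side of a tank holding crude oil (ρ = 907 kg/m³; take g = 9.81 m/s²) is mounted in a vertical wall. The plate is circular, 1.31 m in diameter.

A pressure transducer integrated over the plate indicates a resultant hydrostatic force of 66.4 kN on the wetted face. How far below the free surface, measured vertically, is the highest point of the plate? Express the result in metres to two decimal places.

γ = ρg = 907 × 9.81 / 1000 = 8.89767 kN/m³.
A = π(0.655)² = 1.34782 m².
From F = γ·h_c·A, the centroid depth is h_c = 66.4/(8.89767 × 1.34782) = 5.53681 m.
The centroid is at the centre, 0.655 m below the top of the plate, so the highest point sits at h_top = 5.53681 − 0.655 = 4.88181 m below the surface.

d_top ≈ 4.88 m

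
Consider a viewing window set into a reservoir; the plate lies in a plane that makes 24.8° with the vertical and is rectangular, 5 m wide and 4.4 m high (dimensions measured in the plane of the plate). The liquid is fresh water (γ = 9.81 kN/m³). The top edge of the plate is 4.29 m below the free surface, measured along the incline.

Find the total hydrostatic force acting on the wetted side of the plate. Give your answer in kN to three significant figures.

γ = 9.81 kN/m³.
The plate makes 24.8° with the vertical, i.e. θ = 90° − 24.8° = 65.2° to the horizontal. Measuring y along the incline from the free-surface line, vertical depth h = y·sinθ with sinθ = 0.907777.
The centroid lies 4.4/2 = 2.2 m below the top edge, so y_c = 4.29 + 2.2 = 6.49 m and h_c = 6.49 × 0.907777 = 5.89147 m.
A = 5 × 4.4 = 22 m².
Resultant F = γ·h_c·A = 9.81 × 5.89147 × 22 = 1271.5 kN.

F ≈ 1270 kN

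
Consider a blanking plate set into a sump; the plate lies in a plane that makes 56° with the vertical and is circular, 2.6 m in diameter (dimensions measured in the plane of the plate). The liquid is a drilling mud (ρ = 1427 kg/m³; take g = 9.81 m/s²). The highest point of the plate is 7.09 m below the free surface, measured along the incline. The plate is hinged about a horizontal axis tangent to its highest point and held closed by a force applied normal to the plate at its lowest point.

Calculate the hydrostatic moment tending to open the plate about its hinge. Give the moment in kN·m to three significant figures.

γ = ρg = 1427 × 9.81 / 1000 = 13.99887 kN/m³.
The plate makes 56° with the vertical, i.e. θ = 90° − 56° = 34° to the horizontal. Measuring y along the incline from the free-surface line, vertical depth h = y·sinθ with sinθ = 0.559193.
The centroid is at the centre, 1.3 m below the top of the plate, so y_c = 7.09 + 1.3 = 8.39 m and h_c = 8.39 × 0.559193 = 4.69163 m.
A = π(1.3)² = 5.30929 m².
Resultant F = γ·h_c·A = 13.99887 × 4.69163 × 5.30929 = 348.701 kN.
I_c = πr⁴/4 = π × 1.3⁴/4 = 2.24318 m⁴.
Centre of pressure: y_p = y_c + I_c/(y_c·A) = 8.39 + 2.24318/(8.39 × 5.30929) = 8.39 + 0.0503577 = 8.44036 m along the plane.
The resultant acts 1.3 + 0.0503577 = 1.35036 m (along the plate) below the hinge at the top edge, so the moment about the hinge is M = F × 1.35036 = 348.701 × 1.35036 = 470.872 kN·m.

M ≈ 471 kN·m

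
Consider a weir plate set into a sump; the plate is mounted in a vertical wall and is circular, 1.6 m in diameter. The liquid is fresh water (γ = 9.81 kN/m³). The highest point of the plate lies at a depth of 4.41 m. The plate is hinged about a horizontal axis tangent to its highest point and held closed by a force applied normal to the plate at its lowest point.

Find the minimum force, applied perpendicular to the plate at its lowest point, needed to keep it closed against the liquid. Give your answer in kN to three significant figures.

P ≈ 53.4 kN

γ = 9.81 kN/m³.
The centroid is at the centre, 0.8 m below the top of the plate, so the centroid depth is h_c = 4.41 + 0.8 = 5.21 m.
A = π(0.8)² = 2.01062 m².
Resultant F = γ·h_c·A = 9.81 × 5.21 × 2.01062 = 102.763 kN.
I_c = πr⁴/4 = π × 0.8⁴/4 = 0.321699 m⁴.
Centre of pressure: y_p = y_c + I_c/(y_c·A) = 5.21 + 0.321699/(5.21 × 2.01062) = 5.21 + 0.0307102 = 5.24071 m along the plane.
The resultant acts 0.8 + 0.0307102 = 0.83071 m (along the plate) below the hinge at the top edge, so the moment about the hinge is M = F × 0.83071 = 102.763 × 0.83071 = 85.3663 kN·m.
A normal force at the bottom, 1.6 m from the hinge, must supply this moment: P = 85.3663/1.6 = 53.3539 kN.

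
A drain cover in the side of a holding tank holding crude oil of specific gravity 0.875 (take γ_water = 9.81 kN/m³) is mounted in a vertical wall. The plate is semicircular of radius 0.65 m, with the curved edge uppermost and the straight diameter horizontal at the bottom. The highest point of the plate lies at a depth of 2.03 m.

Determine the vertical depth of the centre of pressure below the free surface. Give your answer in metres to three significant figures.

h_p = 2.42 m

γ = 0.875 × 9.81 = 8.58375 kN/m³.
The centroid lies 4r/(3π) = 0.275869 m above the diameter, so r − 4r/(3π) = 0.65 − 0.275869 = 0.374131 m below the topmost point, so the centroid depth is h_c = 2.03 + 0.374131 = 2.40413 m.
A = πr²/2 = π × 0.65²/2 = 0.663661 m².
Resultant F = γ·h_c·A = 8.58375 × 2.40413 × 0.663661 = 13.6956 kN.
I_c = (π/8 − 8/(9π))·r⁴ = 0.109757 × 0.65⁴ = 0.0195923 m⁴.
Centre of pressure: y_p = y_c + I_c/(y_c·A) = 2.40413 + 0.0195923/(2.40413 × 0.663661) = 2.40413 + 0.0122795 = 2.41641 m along the plane.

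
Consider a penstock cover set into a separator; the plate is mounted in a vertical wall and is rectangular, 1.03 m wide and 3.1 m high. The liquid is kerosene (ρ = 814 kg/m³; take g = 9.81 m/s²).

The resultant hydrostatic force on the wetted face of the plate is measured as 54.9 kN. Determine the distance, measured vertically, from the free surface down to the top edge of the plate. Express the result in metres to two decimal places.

γ = ρg = 814 × 9.81 / 1000 = 7.98534 kN/m³.
A = 1.03 × 3.1 = 3.193 m².
From F = γ·h_c·A, the centroid depth is h_c = 54.9/(7.98534 × 3.193) = 2.15318 m.
The centroid lies 3.1/2 = 1.55 m below the top edge, so the top edge sits at h_top = 2.15318 − 1.55 = 0.60318 m below the surface.

d_top ≈ 0.60 m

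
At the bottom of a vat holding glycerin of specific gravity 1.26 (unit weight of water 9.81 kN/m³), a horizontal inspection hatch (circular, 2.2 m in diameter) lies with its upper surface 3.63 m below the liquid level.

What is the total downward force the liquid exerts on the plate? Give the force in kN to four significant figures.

γ = 1.26 × 9.81 = 12.3606 kN/m³.
The plate is horizontal, so pressure is uniform at p = γ·h = 12.3606 × 3.63 = 44.869 kN/m².
A = π(1.1)² = 3.80133 m².
F = p·A = 44.869 × 3.80133 = 170.562 kN.

F ≈ 170.6 kN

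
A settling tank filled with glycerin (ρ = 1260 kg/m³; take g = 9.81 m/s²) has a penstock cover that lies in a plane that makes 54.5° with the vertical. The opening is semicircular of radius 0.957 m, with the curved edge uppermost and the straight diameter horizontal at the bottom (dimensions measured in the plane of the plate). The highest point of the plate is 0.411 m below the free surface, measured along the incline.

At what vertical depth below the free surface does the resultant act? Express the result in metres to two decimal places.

h_p = 0.60 m

γ = ρg = 1260 × 9.81 / 1000 = 12.3606 kN/m³.
The plate makes 54.5° with the vertical, i.e. θ = 90° − 54.5° = 35.5° to the horizontal. Measuring y along the incline from the free-surface line, vertical depth h = y·sinθ with sinθ = 0.580703.
The centroid lies 4r/(3π) = 0.406163 m above the diameter, so r − 4r/(3π) = 0.957 − 0.406163 = 0.550837 m below the topmost point, so y_c = 0.411 + 0.550837 = 0.961837 m and h_c = 0.961837 × 0.580703 = 0.558542 m.
A = πr²/2 = π × 0.957²/2 = 1.43861 m².
Resultant F = γ·h_c·A = 12.3606 × 0.558542 × 1.43861 = 9.93204 kN.
I_c = (π/8 − 8/(9π))·r⁴ = 0.109757 × 0.957⁴ = 0.0920619 m⁴.
Centre of pressure: y_p = y_c + I_c/(y_c·A) = 0.961837 + 0.0920619/(0.961837 × 1.43861) = 0.961837 + 0.0665327 = 1.02837 m along the plane.
Vertically, h_p = y_p·sinθ = 1.02837 × 0.580703 = 0.597178 m.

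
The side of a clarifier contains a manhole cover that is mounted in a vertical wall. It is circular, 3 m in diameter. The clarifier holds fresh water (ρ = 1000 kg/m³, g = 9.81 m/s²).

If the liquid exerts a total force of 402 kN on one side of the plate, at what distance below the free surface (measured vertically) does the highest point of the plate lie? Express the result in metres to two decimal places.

d_top ≈ 4.30 m

γ = ρg = 1000 × 9.81 = 9810 N/m³ = 9.81 kN/m³.
A = π(1.5)² = 7.06858 m².
From F = γ·h_c·A, the centroid depth is h_c = 402/(9.81 × 7.06858) = 5.79729 m.
The centroid is at the centre, 1.5 m below the top of the plate, so the highest point sits at h_top = 5.79729 − 1.5 = 4.29729 m below the surface.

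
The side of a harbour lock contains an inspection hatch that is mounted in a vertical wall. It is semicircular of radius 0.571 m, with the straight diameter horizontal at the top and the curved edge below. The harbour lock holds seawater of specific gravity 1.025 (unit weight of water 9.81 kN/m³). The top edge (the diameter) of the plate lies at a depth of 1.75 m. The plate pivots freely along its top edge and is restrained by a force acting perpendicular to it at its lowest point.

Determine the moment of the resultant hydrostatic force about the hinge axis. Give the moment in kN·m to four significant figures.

M ≈ 2.604 kN·m

γ = 1.025 × 9.81 = 10.05525 kN/m³.
The centroid of a semicircle lies 4r/(3π) = 0.24234 m from the diameter, here below the top edge, so the centroid depth is h_c = 1.75 + 0.24234 = 1.99234 m.
A = πr²/2 = π × 0.571²/2 = 0.512144 m².
Resultant F = γ·h_c·A = 10.05525 × 1.99234 × 0.512144 = 10.26 kN.
I_c = (π/8 − 8/(9π))·r⁴ = 0.109757 × 0.571⁴ = 0.0116675 m⁴.
Centre of pressure: y_p = y_c + I_c/(y_c·A) = 1.99234 + 0.0116675/(1.99234 × 0.512144) = 1.99234 + 0.0114346 = 2.00377 m along the plane.
The resultant acts 0.24234 + 0.0114346 = 0.253775 m (along the plate) below the hinge at the top edge, so the moment about the hinge is M = F × 0.253775 = 10.26 × 0.253775 = 2.60373 kN·m.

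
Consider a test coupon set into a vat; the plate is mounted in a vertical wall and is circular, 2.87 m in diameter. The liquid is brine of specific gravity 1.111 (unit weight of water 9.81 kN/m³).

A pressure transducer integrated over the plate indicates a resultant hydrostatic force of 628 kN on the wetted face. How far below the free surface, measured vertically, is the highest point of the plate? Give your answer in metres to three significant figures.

γ = 1.111 × 9.81 = 10.89891 kN/m³.
A = π(1.435)² = 6.46925 m².
From F = γ·h_c·A, the centroid depth is h_c = 628/(10.89891 × 6.46925) = 8.90682 m.
The centroid is at the centre, 1.435 m below the top of the plate, so the highest point sits at h_top = 8.90682 − 1.435 = 7.47182 m below the surface.

d_top ≈ 7.47 m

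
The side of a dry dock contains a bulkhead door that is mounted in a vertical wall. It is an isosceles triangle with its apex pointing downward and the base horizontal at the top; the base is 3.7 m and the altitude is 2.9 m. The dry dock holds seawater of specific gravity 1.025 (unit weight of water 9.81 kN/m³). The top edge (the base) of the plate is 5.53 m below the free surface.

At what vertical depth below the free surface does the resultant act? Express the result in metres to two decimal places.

γ = 1.025 × 9.81 = 10.05525 kN/m³.
With the apex down, the centroid sits h/3 = 2.9/3 = 0.966667 m below the base (the top edge), so the centroid depth is h_c = 5.53 + 0.966667 = 6.49667 m.
A = ½ × 3.7 × 2.9 = 5.365 m².
Resultant F = γ·h_c·A = 10.05525 × 6.49667 × 5.365 = 350.472 kN.
I_c = b·h³/36 = 3.7 × 2.9³/36 = 2.50665 m⁴.
Centre of pressure: y_p = y_c + I_c/(y_c·A) = 6.49667 + 2.50665/(6.49667 × 5.365) = 6.49667 + 0.0719173 = 6.56859 m along the plane.

h_p = 6.57 m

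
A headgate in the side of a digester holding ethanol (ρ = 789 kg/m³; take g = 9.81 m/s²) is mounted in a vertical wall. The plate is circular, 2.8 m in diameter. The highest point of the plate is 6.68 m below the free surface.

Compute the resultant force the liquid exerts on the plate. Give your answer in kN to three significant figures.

γ = ρg = 789 × 9.81 / 1000 = 7.74009 kN/m³.
The centroid is at the centre, 1.4 m below the top of the plate, so the centroid depth is h_c = 6.68 + 1.4 = 8.08 m.
A = π(1.4)² = 6.15752 m².
Resultant F = γ·h_c·A = 7.74009 × 8.08 × 6.15752 = 385.091 kN.

F ≈ 385 kN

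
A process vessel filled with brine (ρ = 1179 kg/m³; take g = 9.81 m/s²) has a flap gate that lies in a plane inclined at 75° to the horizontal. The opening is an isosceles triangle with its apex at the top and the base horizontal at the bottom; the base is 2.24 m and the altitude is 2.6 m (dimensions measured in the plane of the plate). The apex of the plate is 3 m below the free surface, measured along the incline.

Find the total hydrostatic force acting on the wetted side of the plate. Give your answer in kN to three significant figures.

F ≈ 154 kN

γ = ρg = 1179 × 9.81 / 1000 = 11.56599 kN/m³.
Let θ = 75° be the plate's angle to the horizontal; measure y along the incline from where the plane meets the free surface. Vertical depth h = y·sinθ with sinθ = 0.965926.
With the apex up, the centroid sits 2h/3 = 2 × 2.6/3 = 1.73333 m below the apex, so y_c = 3 + 1.73333 = 4.73333 m and h_c = 4.73333 × 0.965926 = 4.57205 m.
A = ½ × 2.24 × 2.6 = 2.912 m².
Resultant F = γ·h_c·A = 11.56599 × 4.57205 × 2.912 = 153.987 kN.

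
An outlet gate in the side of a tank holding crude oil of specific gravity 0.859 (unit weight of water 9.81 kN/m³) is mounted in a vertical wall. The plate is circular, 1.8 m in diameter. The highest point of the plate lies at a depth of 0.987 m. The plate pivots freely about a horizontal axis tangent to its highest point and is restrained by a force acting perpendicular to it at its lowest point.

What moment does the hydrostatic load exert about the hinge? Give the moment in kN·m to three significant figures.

M ≈ 40.8 kN·m

γ = 0.859 × 9.81 = 8.42679 kN/m³.
The centroid is at the centre, 0.9 m below the top of the plate, so the centroid depth is h_c = 0.987 + 0.9 = 1.887 m.
A = π(0.9)² = 2.54469 m².
Resultant F = γ·h_c·A = 8.42679 × 1.887 × 2.54469 = 40.464 kN.
I_c = πr⁴/4 = π × 0.9⁴/4 = 0.5153 m⁴.
Centre of pressure: y_p = y_c + I_c/(y_c·A) = 1.887 + 0.5153/(1.887 × 2.54469) = 1.887 + 0.107313 = 1.99431 m along the plane.
The resultant acts 0.9 + 0.107313 = 1.00731 m (along the plate) below the hinge at the top edge, so the moment about the hinge is M = F × 1.00731 = 40.464 × 1.00731 = 40.7598 kN·m.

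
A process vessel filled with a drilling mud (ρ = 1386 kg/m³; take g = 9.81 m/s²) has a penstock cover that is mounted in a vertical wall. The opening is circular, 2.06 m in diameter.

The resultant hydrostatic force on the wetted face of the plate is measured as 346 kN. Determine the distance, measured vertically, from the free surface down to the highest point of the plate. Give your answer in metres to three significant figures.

γ = ρg = 1386 × 9.81 / 1000 = 13.59666 kN/m³.
A = π(1.03)² = 3.33292 m².
From F = γ·h_c·A, the centroid depth is h_c = 346/(13.59666 × 3.33292) = 7.63517 m.
The centroid is at the centre, 1.03 m below the top of the plate, so the highest point sits at h_top = 7.63517 − 1.03 = 6.60517 m below the surface.

d_top ≈ 6.61 m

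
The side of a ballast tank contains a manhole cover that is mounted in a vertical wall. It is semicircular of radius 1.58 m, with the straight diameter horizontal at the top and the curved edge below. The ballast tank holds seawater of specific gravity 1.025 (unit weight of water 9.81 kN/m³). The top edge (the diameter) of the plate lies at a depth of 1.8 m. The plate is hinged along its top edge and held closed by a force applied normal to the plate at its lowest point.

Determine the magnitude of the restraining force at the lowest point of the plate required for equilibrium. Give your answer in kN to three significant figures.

γ = 1.025 × 9.81 = 10.05525 kN/m³.
The centroid of a semicircle lies 4r/(3π) = 0.670573 m from the diameter, here below the top edge, so the centroid depth is h_c = 1.8 + 0.670573 = 2.47057 m.
A = πr²/2 = π × 1.58²/2 = 3.92134 m².
Resultant F = γ·h_c·A = 10.05525 × 2.47057 × 3.92134 = 97.4147 kN.
I_c = (π/8 − 8/(9π))·r⁴ = 0.109757 × 1.58⁴ = 0.684007 m⁴.
Centre of pressure: y_p = y_c + I_c/(y_c·A) = 2.47057 + 0.684007/(2.47057 × 3.92134) = 2.47057 + 0.0706039 = 2.54117 m along the plane.
The resultant acts 0.670573 + 0.0706039 = 0.741177 m (along the plate) below the hinge at the top edge, so the moment about the hinge is M = F × 0.741177 = 97.4147 × 0.741177 = 72.2015 kN·m.
A normal force at the bottom, 1.58 m from the hinge, must supply this moment: P = 72.2015/1.58 = 45.6972 kN.

P ≈ 45.7 kN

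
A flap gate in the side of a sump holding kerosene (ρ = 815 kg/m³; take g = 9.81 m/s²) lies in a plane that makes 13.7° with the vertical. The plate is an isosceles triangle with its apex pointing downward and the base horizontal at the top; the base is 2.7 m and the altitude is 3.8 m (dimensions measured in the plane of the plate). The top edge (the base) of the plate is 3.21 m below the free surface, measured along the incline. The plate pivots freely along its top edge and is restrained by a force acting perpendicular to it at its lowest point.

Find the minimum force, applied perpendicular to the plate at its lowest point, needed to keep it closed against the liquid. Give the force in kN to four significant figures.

γ = ρg = 815 × 9.81 / 1000 = 7.99515 kN/m³.
The plate makes 13.7° with the vertical, i.e. θ = 90° − 13.7° = 76.3° to the horizontal. Measuring y along the incline from the free-surface line, vertical depth h = y·sinθ with sinθ = 0.971549.
With the apex down, the centroid sits h/3 = 3.8/3 = 1.26667 m below the base (the top edge), so y_c = 3.21 + 1.26667 = 4.47667 m and h_c = 4.47667 × 0.971549 = 4.3493 m.
A = ½ × 2.7 × 3.8 = 5.13 m².
Resultant F = γ·h_c·A = 7.99515 × 4.3493 × 5.13 = 178.387 kN.
I_c = b·h³/36 = 2.7 × 3.8³/36 = 4.1154 m⁴.
Centre of pressure: y_p = y_c + I_c/(y_c·A) = 4.47667 + 4.1154/(4.47667 × 5.13) = 4.47667 + 0.179201 = 4.65587 m along the plane.
The resultant acts 1.26667 + 0.179201 = 1.44587 m (along the plate) below the hinge at the top edge, so the moment about the hinge is M = F × 1.44587 = 178.387 × 1.44587 = 257.924 kN·m.
A normal force at the bottom, 3.8 m from the hinge, must supply this moment: P = 257.924/3.8 = 67.8747 kN.

P ≈ 67.87 kN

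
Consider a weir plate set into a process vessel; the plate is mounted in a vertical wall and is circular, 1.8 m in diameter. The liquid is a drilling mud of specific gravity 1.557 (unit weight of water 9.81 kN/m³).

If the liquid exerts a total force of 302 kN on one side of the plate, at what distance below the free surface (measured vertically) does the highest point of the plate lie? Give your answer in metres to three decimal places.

γ = 1.557 × 9.81 = 15.27417 kN/m³.
A = π(0.9)² = 2.54469 m².
From F = γ·h_c·A, the centroid depth is h_c = 302/(15.27417 × 2.54469) = 7.76988 m.
The centroid is at the centre, 0.9 m below the top of the plate, so the highest point sits at h_top = 7.76988 − 0.9 = 6.86988 m below the surface.

d_top ≈ 6.870 m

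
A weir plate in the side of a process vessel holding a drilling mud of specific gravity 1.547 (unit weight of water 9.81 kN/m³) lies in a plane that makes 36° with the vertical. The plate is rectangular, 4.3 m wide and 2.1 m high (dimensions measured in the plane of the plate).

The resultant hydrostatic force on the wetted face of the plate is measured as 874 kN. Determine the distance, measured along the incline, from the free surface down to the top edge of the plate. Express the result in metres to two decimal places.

y_top ≈ 6.83 m

γ = 1.547 × 9.81 = 15.17607 kN/m³.
A = 4.3 × 2.1 = 9.03 m².
From F = γ·h_c·A, the centroid depth is h_c = 874/(15.17607 × 9.03) = 6.3777 m.
The plate makes 36° with the vertical, i.e. θ = 90° − 36° = 54° to the horizontal. Measuring y along the incline from the free-surface line, vertical depth h = y·sinθ with sinθ = 0.809017.
Along the incline, y_c = h_c/sinθ = 6.3777/0.809017 = 7.88327 m.
The centroid lies 2.1/2 = 1.05 m below the top edge, so the top edge sits at y_top = 7.88327 − 1.05 = 6.83327 m along the incline.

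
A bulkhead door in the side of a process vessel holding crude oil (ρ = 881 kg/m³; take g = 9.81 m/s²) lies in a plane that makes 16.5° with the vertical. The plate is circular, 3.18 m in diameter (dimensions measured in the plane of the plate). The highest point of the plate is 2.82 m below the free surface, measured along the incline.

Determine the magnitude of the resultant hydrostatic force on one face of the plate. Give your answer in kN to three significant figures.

γ = ρg = 881 × 9.81 / 1000 = 8.64261 kN/m³.
The plate makes 16.5° with the vertical, i.e. θ = 90° − 16.5° = 73.5° to the horizontal. Measuring y along the incline from the free-surface line, vertical depth h = y·sinθ with sinθ = 0.958820.
The centroid is at the centre, 1.59 m below the top of the plate, so y_c = 2.82 + 1.59 = 4.41 m and h_c = 4.41 × 0.958820 = 4.2284 m.
A = π(1.59)² = 7.94226 m².
Resultant F = γ·h_c·A = 8.64261 × 4.2284 × 7.94226 = 290.245 kN.

F ≈ 290 kN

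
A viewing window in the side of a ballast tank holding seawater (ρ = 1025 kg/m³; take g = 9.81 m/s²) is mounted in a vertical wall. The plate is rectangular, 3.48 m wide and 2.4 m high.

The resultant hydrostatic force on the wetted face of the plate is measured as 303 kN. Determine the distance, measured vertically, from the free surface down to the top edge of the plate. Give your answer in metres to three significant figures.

γ = ρg = 1025 × 9.81 / 1000 = 10.05525 kN/m³.
A = 3.48 × 2.4 = 8.352 m².
From F = γ·h_c·A, the centroid depth is h_c = 303/(10.05525 × 8.352) = 3.60794 m.
The centroid lies 2.4/2 = 1.2 m below the top edge, so the top edge sits at h_top = 3.60794 − 1.2 = 2.40794 m below the surface.

d_top ≈ 2.41 m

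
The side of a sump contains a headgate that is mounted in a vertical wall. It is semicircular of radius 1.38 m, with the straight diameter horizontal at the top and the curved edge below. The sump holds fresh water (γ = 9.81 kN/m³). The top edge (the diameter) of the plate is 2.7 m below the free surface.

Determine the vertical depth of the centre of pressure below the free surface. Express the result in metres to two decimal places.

h_p = 3.33 m

γ = 9.81 kN/m³.
The centroid of a semicircle lies 4r/(3π) = 0.58569 m from the diameter, here below the top edge, so the centroid depth is h_c = 2.7 + 0.58569 = 3.28569 m.
A = πr²/2 = π × 1.38²/2 = 2.99142 m².
Resultant F = γ·h_c·A = 9.81 × 3.28569 × 2.99142 = 96.4213 kN.
I_c = (π/8 − 8/(9π))·r⁴ = 0.109757 × 1.38⁴ = 0.39806 m⁴.
Centre of pressure: y_p = y_c + I_c/(y_c·A) = 3.28569 + 0.39806/(3.28569 × 2.99142) = 3.28569 + 0.040499 = 3.32619 m along the plane.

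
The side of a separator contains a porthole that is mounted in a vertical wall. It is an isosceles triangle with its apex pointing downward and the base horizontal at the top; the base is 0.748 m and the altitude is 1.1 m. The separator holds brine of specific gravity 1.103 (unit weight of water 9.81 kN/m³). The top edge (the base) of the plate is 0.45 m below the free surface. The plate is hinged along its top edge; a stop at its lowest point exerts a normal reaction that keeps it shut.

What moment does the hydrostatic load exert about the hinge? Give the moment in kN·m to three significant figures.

M ≈ 1.63 kN·m

γ = 1.103 × 9.81 = 10.82043 kN/m³.
With the apex down, the centroid sits h/3 = 1.1/3 = 0.366667 m below the base (the top edge), so the centroid depth is h_c = 0.45 + 0.366667 = 0.816667 m.
A = ½ × 0.748 × 1.1 = 0.4114 m².
Resultant F = γ·h_c·A = 10.82043 × 0.816667 × 0.4114 = 3.63541 kN.
I_c = b·h³/36 = 0.748 × 1.1³/36 = 0.0276552 m⁴.
Centre of pressure: y_p = y_c + I_c/(y_c·A) = 0.816667 + 0.0276552/(0.816667 × 0.4114) = 0.816667 + 0.0823128 = 0.89898 m along the plane.
The resultant acts 0.366667 + 0.0823128 = 0.44898 m (along the plate) below the hinge at the top edge, so the moment about the hinge is M = F × 0.44898 = 3.63541 × 0.44898 = 1.63223 kN·m.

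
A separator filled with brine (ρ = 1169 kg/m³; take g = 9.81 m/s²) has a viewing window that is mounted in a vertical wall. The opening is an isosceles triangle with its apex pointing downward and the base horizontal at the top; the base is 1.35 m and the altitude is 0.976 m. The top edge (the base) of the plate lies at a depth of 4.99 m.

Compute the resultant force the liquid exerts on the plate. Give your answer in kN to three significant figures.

F ≈ 40.2 kN

γ = ρg = 1169 × 9.81 / 1000 = 11.46789 kN/m³.
With the apex down, the centroid sits h/3 = 0.976/3 = 0.325333 m below the base (the top edge), so the centroid depth is h_c = 4.99 + 0.325333 = 5.31533 m.
A = ½ × 1.35 × 0.976 = 0.6588 m².
Resultant F = γ·h_c·A = 11.46789 × 5.31533 × 0.6588 = 40.1576 kN.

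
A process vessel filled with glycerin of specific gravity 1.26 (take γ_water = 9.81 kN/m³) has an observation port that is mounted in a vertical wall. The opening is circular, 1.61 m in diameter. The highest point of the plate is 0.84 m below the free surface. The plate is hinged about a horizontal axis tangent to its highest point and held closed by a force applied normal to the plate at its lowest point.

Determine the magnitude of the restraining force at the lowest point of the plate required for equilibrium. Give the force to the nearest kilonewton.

γ = 1.26 × 9.81 = 12.3606 kN/m³.
The centroid is at the centre, 0.805 m below the top of the plate, so the centroid depth is h_c = 0.84 + 0.805 = 1.645 m.
A = π(0.805)² = 2.03583 m².
Resultant F = γ·h_c·A = 12.3606 × 1.645 × 2.03583 = 41.3949 kN.
I_c = πr⁴/4 = π × 0.805⁴/4 = 0.329817 m⁴.
Centre of pressure: y_p = y_c + I_c/(y_c·A) = 1.645 + 0.329817/(1.645 × 2.03583) = 1.645 + 0.098484 = 1.74348 m along the plane.
The resultant acts 0.805 + 0.098484 = 0.903484 m (along the plate) below the hinge at the top edge, so the moment about the hinge is M = F × 0.903484 = 41.3949 × 0.903484 = 37.3996 kN·m.
A normal force at the bottom, 1.61 m from the hinge, must supply this moment: P = 37.3996/1.61 = 23.2296 kN.

P ≈ 23 kN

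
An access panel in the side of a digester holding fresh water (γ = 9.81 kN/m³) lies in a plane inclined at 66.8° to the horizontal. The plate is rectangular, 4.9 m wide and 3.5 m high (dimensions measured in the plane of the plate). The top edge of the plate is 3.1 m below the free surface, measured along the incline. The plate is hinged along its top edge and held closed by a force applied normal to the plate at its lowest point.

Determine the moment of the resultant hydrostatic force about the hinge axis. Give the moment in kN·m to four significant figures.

γ = 9.81 kN/m³.
Let θ = 66.8° be the plate's angle to the horizontal; measure y along the incline from where the plane meets the free surface. Vertical depth h = y·sinθ with sinθ = 0.919135.
The centroid lies 3.5/2 = 1.75 m below the top edge, so y_c = 3.1 + 1.75 = 4.85 m and h_c = 4.85 × 0.919135 = 4.4578 m.
A = 4.9 × 3.5 = 17.15 m².
Resultant F = γ·h_c·A = 9.81 × 4.4578 × 17.15 = 749.987 kN.
I_c = b·h³/12 = 4.9 × 3.5³/12 = 17.5073 m⁴.
Centre of pressure: y_p = y_c + I_c/(y_c·A) = 4.85 + 17.5073/(4.85 × 17.15) = 4.85 + 0.210481 = 5.06048 m along the plane.
The resultant acts 1.75 + 0.210481 = 1.96048 m (along the plate) below the hinge at the top edge, so the moment about the hinge is M = F × 1.96048 = 749.987 × 1.96048 = 1470.33 kN·m.

M ≈ 1470 kN·m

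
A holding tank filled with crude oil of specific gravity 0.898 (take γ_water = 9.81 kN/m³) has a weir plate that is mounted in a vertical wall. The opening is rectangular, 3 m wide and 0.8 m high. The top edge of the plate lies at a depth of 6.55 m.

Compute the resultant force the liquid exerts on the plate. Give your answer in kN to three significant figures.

γ = 0.898 × 9.81 = 8.80938 kN/m³.
The centroid lies 0.8/2 = 0.4 m below the top edge, so the centroid depth is h_c = 6.55 + 0.4 = 6.95 m.
A = 3 × 0.8 = 2.4 m².
Resultant F = γ·h_c·A = 8.80938 × 6.95 × 2.4 = 146.94 kN.

F ≈ 147 kN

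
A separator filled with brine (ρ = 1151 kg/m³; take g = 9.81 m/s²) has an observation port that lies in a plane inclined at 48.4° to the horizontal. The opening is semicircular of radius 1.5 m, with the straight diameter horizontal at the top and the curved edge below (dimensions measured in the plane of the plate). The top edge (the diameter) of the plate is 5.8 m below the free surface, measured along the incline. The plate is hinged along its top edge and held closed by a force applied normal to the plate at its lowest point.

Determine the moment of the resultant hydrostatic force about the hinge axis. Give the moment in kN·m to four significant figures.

γ = ρg = 1151 × 9.81 / 1000 = 11.29131 kN/m³.
Let θ = 48.4° be the plate's angle to the horizontal; measure y along the incline from where the plane meets the free surface. Vertical depth h = y·sinθ with sinθ = 0.747798.
The centroid of a semicircle lies 4r/(3π) = 0.63662 m from the diameter, here below the top edge, so y_c = 5.8 + 0.63662 = 6.43662 m and h_c = 6.43662 × 0.747798 = 4.81329 m.
A = πr²/2 = π × 1.5²/2 = 3.53429 m².
Resultant F = γ·h_c·A = 11.29131 × 4.81329 × 3.53429 = 192.083 kN.
I_c = (π/8 − 8/(9π))·r⁴ = 0.109757 × 1.5⁴ = 0.555645 m⁴.
Centre of pressure: y_p = y_c + I_c/(y_c·A) = 6.43662 + 0.555645/(6.43662 × 3.53429) = 6.43662 + 0.0244252 = 6.46105 m along the plane.
The resultant acts 0.63662 + 0.0244252 = 0.661045 m (along the plate) below the hinge at the top edge, so the moment about the hinge is M = F × 0.661045 = 192.083 × 0.661045 = 126.976 kN·m.

M ≈ 127.0 kN·m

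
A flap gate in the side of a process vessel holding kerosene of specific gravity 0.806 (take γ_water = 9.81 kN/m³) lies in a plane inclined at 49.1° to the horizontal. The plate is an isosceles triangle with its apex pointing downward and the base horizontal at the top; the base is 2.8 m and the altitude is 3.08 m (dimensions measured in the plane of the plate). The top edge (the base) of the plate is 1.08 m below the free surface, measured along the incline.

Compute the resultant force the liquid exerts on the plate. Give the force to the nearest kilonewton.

γ = 0.806 × 9.81 = 7.90686 kN/m³.
Let θ = 49.1° be the plate's angle to the horizontal; measure y along the incline from where the plane meets the free surface. Vertical depth h = y·sinθ with sinθ = 0.755853.
With the apex down, the centroid sits h/3 = 3.08/3 = 1.02667 m below the base (the top edge), so y_c = 1.08 + 1.02667 = 2.10667 m and h_c = 2.10667 × 0.755853 = 1.59233 m.
A = ½ × 2.8 × 3.08 = 4.312 m².
Resultant F = γ·h_c·A = 7.90686 × 1.59233 × 4.312 = 54.2895 kN.

F ≈ 54 kN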